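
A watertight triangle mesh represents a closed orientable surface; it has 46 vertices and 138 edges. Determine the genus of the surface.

1

Every face is a triangle and each edge borders two faces, so 3F = 2·138, giving F = 92.
χ = V − E + F = 46 − 138 + 92 = 0.
For a closed orientable surface χ = 2 − 2g, so g = (2 − (0))/2 = 1.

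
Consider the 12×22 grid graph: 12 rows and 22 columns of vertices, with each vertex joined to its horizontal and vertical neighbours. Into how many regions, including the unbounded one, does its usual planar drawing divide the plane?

232

The grid has V = 12·22 = 264 vertices and E = 12·21 + 22·11 = 494 edges.
F = 2 − V + E = 2 − 264 + 494 = 232.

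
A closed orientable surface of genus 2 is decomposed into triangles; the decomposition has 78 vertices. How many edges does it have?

χ = 2 − 2·2 = -2, and every face is a triangle so 3F = 2E.
V − E + F = -2 with E = 3F/2 gives 78 − (3/2 − 1)·F = -2, so F = 160 and E = 240.

240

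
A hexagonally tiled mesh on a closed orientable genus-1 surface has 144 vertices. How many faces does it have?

χ = 2 − 2·1 = 0, and every face is a hexagon so 6F = 2E.
V − E + F = 0 with E = 6F/2 gives 144 − (6/2 − 1)·F = 0, so F = 72 and E = 216.

72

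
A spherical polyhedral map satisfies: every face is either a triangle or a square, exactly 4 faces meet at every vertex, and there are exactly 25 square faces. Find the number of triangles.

8

Let x be the number of triangles; then F = 25 + x.
Edge–face incidences: 2E = 4·25 + 3·x = 100 + 3x.
Every vertex has degree 4, so 4V = 2E.
Euler: V − E + F = 2 ⇒ (2E)/4 − E + (25 + x) = 2.
Multiply by 8: 2·(2E) − 4·(2E) + 8·(25 + x) = 16, i.e. 200 + 8x − 2·(100 + 3x) = 16.
Collecting terms: 2x = 16, so x = 8.
Then 2E = 100 + 3·8 = 124, so E = 62, V = 2E/4 = 31, F = 25 + 8 = 33.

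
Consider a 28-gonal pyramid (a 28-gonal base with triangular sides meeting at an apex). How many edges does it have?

A pyramid on an n-gon base has one n-gon and n triangles: V = 28 + 1 = 29, E = 2·28 = 56, F = 28 + 1 = 29.

56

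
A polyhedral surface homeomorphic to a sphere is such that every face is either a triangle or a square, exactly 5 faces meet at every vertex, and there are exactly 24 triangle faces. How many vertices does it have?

Let x be the number of squares; then F = 24 + x.
Edge–face incidences: 2E = 3·24 + 4·x = 72 + 4x.
Every vertex has degree 5, so 5V = 2E.
Euler: V − E + F = 2 ⇒ (2E)/5 − E + (24 + x) = 2.
Multiply by 10: 2·(2E) − 5·(2E) + 10·(24 + x) = 20, i.e. 240 + 10x − 3·(72 + 4x) = 20.
Collecting terms: −2x + 24 = 20, so −2x = −4, so x = 2.
Then 2E = 72 + 4·2 = 80, so E = 40, V = 2E/5 = 16, F = 24 + 2 = 26.

16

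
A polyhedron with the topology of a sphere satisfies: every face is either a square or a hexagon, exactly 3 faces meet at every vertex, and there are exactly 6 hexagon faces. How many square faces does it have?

6

Let x be the number of squares; then F = 6 + x.
Edge–face incidences: 2E = 6·6 + 4·x = 36 + 4x.
Every vertex has degree 3, so 3V = 2E.
Euler: V − E + F = 2 ⇒ (2E)/3 − E + (6 + x) = 2.
Multiply by 6: 2·(2E) − 3·(2E) + 6·(6 + x) = 12, i.e. 36 + 6x − (36 + 4x) = 12.
Collecting terms: 2x = 12, so x = 6.
Then 2E = 36 + 4·6 = 60, so E = 30, V = 2E/3 = 20, F = 6 + 6 = 12.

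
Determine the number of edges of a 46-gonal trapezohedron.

The n-trapezohedron (dual of the n-antiprism) has V = 2·46 + 2 = 94, E = 4·46 = 184, F = 2·46 = 92.
Check: V − E + F = 94 − 184 + 92 = 2.

184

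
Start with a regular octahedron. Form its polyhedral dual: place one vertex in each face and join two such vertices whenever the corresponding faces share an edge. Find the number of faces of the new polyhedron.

The base solid has V = 6, E = 12, F = 8.
The dual swaps V and F and preserves E: V′ = F = 8, E′ = E = 12, F′ = V = 6.

6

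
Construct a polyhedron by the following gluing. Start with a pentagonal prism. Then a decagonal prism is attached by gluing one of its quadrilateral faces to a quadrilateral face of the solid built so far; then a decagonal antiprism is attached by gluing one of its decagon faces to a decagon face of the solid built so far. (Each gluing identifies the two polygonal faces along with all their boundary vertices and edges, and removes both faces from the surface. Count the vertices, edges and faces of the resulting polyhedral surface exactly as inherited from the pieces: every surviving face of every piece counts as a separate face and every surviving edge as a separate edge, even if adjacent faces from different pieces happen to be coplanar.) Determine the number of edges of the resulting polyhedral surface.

71

A pentagonal prism: V=10, E=15, F=7.
Attach a decagonal prism (V=20, E=30, F=12) along a 4-gon: merge 4 vertices and 4 edges, delete both glued faces → V=26, E=41, F=17.
Attach a decagonal antiprism (V=20, E=40, F=22) along a 10-gon: merge 10 vertices and 10 edges, delete both glued faces → V=36, E=71, F=37.
Check: V − E + F = 36 − 71 + 37 = 2.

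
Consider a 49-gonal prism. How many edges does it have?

A prism on an n-gon has two n-gon bases and n rectangular sides: V = 2·49 = 98, E = 3·49 = 147, F = 49 + 2 = 51.

147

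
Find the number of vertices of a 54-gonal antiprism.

An antiprism on an n-gon has two n-gon caps and 2n triangles: V = 2·54 = 108, E = 4·54 = 216, F = 2·54 + 2 = 110.

108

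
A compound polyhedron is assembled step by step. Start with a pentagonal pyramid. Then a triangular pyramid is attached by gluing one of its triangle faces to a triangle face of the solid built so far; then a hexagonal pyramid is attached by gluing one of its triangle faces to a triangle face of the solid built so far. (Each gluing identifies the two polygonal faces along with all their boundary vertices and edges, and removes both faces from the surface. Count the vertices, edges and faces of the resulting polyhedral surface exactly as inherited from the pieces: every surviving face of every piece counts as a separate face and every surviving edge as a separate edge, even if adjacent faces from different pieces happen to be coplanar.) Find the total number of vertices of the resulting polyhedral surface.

11

A pentagonal pyramid: V=6, E=10, F=6.
Attach a triangular pyramid (V=4, E=6, F=4) along a 3-gon: merge 3 vertices and 3 edges, delete both glued faces → V=7, E=13, F=8.
Attach a hexagonal pyramid (V=7, E=12, F=7) along a 3-gon: merge 3 vertices and 3 edges, delete both glued faces → V=11, E=22, F=13.
Check: V − E + F = 11 − 22 + 13 = 2.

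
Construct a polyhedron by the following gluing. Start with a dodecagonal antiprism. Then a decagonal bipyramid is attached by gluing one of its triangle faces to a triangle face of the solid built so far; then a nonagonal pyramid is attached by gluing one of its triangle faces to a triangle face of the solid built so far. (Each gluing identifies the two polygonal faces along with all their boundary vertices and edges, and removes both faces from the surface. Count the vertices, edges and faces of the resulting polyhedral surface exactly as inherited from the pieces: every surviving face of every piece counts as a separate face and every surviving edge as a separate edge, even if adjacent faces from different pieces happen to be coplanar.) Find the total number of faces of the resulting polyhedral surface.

52

A dodecagonal antiprism: V=24, E=48, F=26.
Attach a decagonal bipyramid (V=12, E=30, F=20) along a 3-gon: merge 3 vertices and 3 edges, delete both glued faces → V=33, E=75, F=44.
Attach a nonagonal pyramid (V=10, E=18, F=10) along a 3-gon: merge 3 vertices and 3 edges, delete both glued faces → V=40, E=90, F=52.
Check: V − E + F = 40 − 90 + 52 = 2.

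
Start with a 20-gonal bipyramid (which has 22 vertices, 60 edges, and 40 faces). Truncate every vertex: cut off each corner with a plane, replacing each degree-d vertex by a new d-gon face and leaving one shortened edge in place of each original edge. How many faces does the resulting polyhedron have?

62

Truncation replaces each original edge-end by a new vertex, so V′ = 2E = 120.
Each original edge survives, and each old vertex of degree d contributes d new edges; summing degrees gives Σd = 2E, so E′ = E + 2E = 3E = 180.
Each original face survives and each original vertex becomes one new face: F′ = F + V = 62.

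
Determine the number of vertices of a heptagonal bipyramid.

9

A bipyramid over an n-gon has 2n triangular faces and n + 2 vertices: V = 7 + 2 = 9, E = 3·7 = 21, F = 2·7 = 14.
Check: V − E + F = 9 − 21 + 14 = 2.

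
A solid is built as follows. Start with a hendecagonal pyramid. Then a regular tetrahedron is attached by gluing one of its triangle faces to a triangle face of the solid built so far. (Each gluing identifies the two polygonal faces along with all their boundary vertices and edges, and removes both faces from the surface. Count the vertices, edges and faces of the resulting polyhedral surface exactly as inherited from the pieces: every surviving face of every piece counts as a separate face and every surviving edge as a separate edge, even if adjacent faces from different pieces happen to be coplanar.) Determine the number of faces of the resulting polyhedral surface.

A hendecagonal pyramid: V=12, E=22, F=12.
Attach a regular tetrahedron (V=4, E=6, F=4) along a 3-gon: merge 3 vertices and 3 edges, delete both glued faces → V=13, E=25, F=14.
Check: V − E + F = 13 − 25 + 14 = 2.

14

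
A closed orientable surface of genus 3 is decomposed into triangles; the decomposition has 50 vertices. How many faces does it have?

108

χ = 2 − 2·3 = -4, and every face is a triangle so 3F = 2E.
V − E + F = -4 with E = 3F/2 gives 50 − (3/2 − 1)·F = -4, so F = 108 and E = 162.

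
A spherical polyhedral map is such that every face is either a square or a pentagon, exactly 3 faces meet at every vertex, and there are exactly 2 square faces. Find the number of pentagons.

Let x be the number of pentagons; then F = 2 + x.
Edge–face incidences: 2E = 4·2 + 5·x = 8 + 5x.
Every vertex has degree 3, so 3V = 2E.
Euler: V − E + F = 2 ⇒ (2E)/3 − E + (2 + x) = 2.
Multiply by 6: 2·(2E) − 3·(2E) + 6·(2 + x) = 12, i.e. 12 + 6x − (8 + 5x) = 12.
Collecting terms: x + 4 = 12, so x = 8.
Then 2E = 8 + 5·8 = 48, so E = 24, V = 2E/3 = 16, F = 2 + 8 = 10.

8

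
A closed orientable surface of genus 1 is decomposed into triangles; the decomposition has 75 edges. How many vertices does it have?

25

χ = 2 − 2·1 = 0, and every face is a triangle so 3F = 2E.
F = 2E/3 = 50. Then V = 0 + E − F = 0 + 75 − 50 = 25.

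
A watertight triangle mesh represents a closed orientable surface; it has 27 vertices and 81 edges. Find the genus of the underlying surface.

1

Every face is a triangle and each edge borders two faces, so 3F = 2·81, giving F = 54.
χ = V − E + F = 27 − 81 + 54 = 0.
For a closed orientable surface χ = 2 − 2g, so g = (2 − (0))/2 = 1.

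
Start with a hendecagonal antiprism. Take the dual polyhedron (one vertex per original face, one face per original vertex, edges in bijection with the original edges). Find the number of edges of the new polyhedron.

44

The base solid has V = 22, E = 44, F = 24.
The dual swaps V and F and preserves E: V′ = F = 24, E′ = E = 44, F′ = V = 22.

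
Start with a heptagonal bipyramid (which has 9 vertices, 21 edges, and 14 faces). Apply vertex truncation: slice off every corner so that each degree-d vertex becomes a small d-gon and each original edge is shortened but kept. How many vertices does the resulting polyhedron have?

Truncation replaces each original edge-end by a new vertex, so V′ = 2E = 42.
Each original edge survives, and each old vertex of degree d contributes d new edges; summing degrees gives Σd = 2E, so E′ = E + 2E = 3E = 63.
Each original face survives and each original vertex becomes one new face: F′ = F + V = 23.

42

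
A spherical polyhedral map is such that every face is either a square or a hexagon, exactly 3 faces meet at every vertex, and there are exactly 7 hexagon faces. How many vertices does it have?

22

Let x be the number of squares; then F = 7 + x.
Edge–face incidences: 2E = 6·7 + 4·x = 42 + 4x.
Every vertex has degree 3, so 3V = 2E.
Euler: V − E + F = 2 ⇒ (2E)/3 − E + (7 + x) = 2.
Multiply by 6: 2·(2E) − 3·(2E) + 6·(7 + x) = 12, i.e. 42 + 6x − (42 + 4x) = 12.
Collecting terms: 2x = 12, so x = 6.
Then 2E = 42 + 4·6 = 66, so E = 33, V = 2E/3 = 22, F = 7 + 6 = 13.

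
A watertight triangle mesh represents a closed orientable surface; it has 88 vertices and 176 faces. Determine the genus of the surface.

1

Every face is a triangle, so 2E = 3·176 = 528, giving E = 264.
χ = V − E + F = 88 − 264 + 176 = 0.
For a closed orientable surface χ = 2 − 2g, so g = (2 − (0))/2 = 1.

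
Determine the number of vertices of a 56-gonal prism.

112

A prism on an n-gon has two n-gon bases and n rectangular sides: V = 2·56 = 112, E = 3·56 = 168, F = 56 + 2 = 58.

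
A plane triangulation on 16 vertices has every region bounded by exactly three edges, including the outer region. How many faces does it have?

In a plane triangulation 3F = 2E and V − E + F = 2, so F = 2V − 4 = 2·16 − 4 = 28.

28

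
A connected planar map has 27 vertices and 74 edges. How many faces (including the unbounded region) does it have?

49

Euler's formula for a connected plane graph: V − E + F = 2, so F = 2 − 27 + 74 = 49.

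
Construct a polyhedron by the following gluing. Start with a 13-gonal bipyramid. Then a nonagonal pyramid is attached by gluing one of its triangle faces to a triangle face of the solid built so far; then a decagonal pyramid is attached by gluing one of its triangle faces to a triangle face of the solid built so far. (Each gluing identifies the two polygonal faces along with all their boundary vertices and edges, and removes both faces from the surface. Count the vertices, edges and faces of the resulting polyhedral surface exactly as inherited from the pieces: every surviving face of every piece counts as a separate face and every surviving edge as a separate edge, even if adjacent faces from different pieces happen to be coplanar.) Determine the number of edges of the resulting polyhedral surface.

A 13-gonal bipyramid: V=15, E=39, F=26.
Attach a nonagonal pyramid (V=10, E=18, F=10) along a 3-gon: merge 3 vertices and 3 edges, delete both glued faces → V=22, E=54, F=34.
Attach a decagonal pyramid (V=11, E=20, F=11) along a 3-gon: merge 3 vertices and 3 edges, delete both glued faces → V=30, E=71, F=43.
Check: V − E + F = 30 − 71 + 43 = 2.

71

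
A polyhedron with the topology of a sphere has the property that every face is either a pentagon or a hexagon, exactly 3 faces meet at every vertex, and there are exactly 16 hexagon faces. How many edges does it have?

Let x be the number of pentagons; then F = 16 + x.
Edge–face incidences: 2E = 6·16 + 5·x = 96 + 5x.
Every vertex has degree 3, so 3V = 2E.
Euler: V − E + F = 2 ⇒ (2E)/3 − E + (16 + x) = 2.
Multiply by 6: 2·(2E) − 3·(2E) + 6·(16 + x) = 12, i.e. 96 + 6x − (96 + 5x) = 12.
Collecting terms: x = 12.
Then 2E = 96 + 5·12 = 156, so E = 78, V = 2E/3 = 52, F = 16 + 12 = 28.

78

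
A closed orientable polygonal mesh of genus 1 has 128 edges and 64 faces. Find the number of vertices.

64

For a closed orientable surface of genus 1, χ = 2 − 2·1 = 0.
V = 0 + E − F = 0 + 128 − 64 = 64.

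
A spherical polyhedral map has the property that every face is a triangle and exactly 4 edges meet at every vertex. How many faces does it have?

Each face has 3 edges and each edge borders two faces, so 2E = 3F.
Each vertex has degree 4, so 4V = 2E and hence V = 3F/4.
Euler: V − E + F = 2 ⇒ (3F/4) − (3F/2) + F = 2.
Multiply by 8: (6 − 12 + 8)F = 16, i.e. 2F = 16.
So F = 8, E = 3·8/2 = 12, V = 3·8/4 = 6.

8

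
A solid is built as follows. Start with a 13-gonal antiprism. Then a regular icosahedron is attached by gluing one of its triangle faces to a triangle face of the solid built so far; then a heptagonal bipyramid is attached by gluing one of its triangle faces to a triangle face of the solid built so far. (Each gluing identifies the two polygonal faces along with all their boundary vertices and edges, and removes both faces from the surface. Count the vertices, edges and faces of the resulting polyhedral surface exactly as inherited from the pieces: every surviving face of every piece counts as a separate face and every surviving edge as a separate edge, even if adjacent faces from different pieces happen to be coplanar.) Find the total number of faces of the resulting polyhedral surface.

A 13-gonal antiprism: V=26, E=52, F=28.
Attach a regular icosahedron (V=12, E=30, F=20) along a 3-gon: merge 3 vertices and 3 edges, delete both glued faces → V=35, E=79, F=46.
Attach a heptagonal bipyramid (V=9, E=21, F=14) along a 3-gon: merge 3 vertices and 3 edges, delete both glued faces → V=41, E=97, F=58.
Check: V − E + F = 41 − 97 + 58 = 2.

58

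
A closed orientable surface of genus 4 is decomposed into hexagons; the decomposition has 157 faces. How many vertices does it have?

χ = 2 − 2·4 = -6, and every face is a hexagon so 6F = 2E.
E = 6·157/2 = 471. Then V = -6 + E − F = -6 + 471 − 157 = 308.

308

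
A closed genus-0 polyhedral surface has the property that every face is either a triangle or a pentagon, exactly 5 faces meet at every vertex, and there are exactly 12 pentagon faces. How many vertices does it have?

Let x be the number of triangles; then F = 12 + x.
Edge–face incidences: 2E = 5·12 + 3·x = 60 + 3x.
Every vertex has degree 5, so 5V = 2E.
Euler: V − E + F = 2 ⇒ (2E)/5 − E + (12 + x) = 2.
Multiply by 10: 2·(2E) − 5·(2E) + 10·(12 + x) = 20, i.e. 120 + 10x − 3·(60 + 3x) = 20.
Collecting terms: x − 60 = 20, so x = 80.
Then 2E = 60 + 3·80 = 300, so E = 150, V = 2E/5 = 60, F = 12 + 80 = 92.

60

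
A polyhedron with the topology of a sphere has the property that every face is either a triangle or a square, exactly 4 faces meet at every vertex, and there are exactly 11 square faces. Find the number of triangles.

Let x be the number of triangles; then F = 11 + x.
Edge–face incidences: 2E = 4·11 + 3·x = 44 + 3x.
Every vertex has degree 4, so 4V = 2E.
Euler: V − E + F = 2 ⇒ (2E)/4 − E + (11 + x) = 2.
Multiply by 8: 2·(2E) − 4·(2E) + 8·(11 + x) = 16, i.e. 88 + 8x − 2·(44 + 3x) = 16.
Collecting terms: 2x = 16, so x = 8.
Then 2E = 44 + 3·8 = 68, so E = 34, V = 2E/4 = 17, F = 11 + 8 = 19.

8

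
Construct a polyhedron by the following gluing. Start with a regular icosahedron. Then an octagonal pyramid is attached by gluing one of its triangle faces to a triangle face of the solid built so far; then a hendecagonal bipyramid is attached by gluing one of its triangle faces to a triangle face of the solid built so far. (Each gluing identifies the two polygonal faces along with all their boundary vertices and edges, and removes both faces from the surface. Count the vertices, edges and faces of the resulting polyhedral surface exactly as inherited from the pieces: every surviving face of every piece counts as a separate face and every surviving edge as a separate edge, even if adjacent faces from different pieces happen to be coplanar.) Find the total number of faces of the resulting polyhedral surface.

A regular icosahedron: V=12, E=30, F=20.
Attach an octagonal pyramid (V=9, E=16, F=9) along a 3-gon: merge 3 vertices and 3 edges, delete both glued faces → V=18, E=43, F=27.
Attach a hendecagonal bipyramid (V=13, E=33, F=22) along a 3-gon: merge 3 vertices and 3 edges, delete both glued faces → V=28, E=73, F=47.
Check: V − E + F = 28 − 73 + 47 = 2.

47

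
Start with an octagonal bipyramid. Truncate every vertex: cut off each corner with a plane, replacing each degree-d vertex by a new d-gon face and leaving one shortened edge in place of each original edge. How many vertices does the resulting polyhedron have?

48

The base solid has V = 10, E = 24, F = 16.
Truncation replaces each original edge-end by a new vertex, so V′ = 2E = 48.
Each original edge survives, and each old vertex of degree d contributes d new edges; summing degrees gives Σd = 2E, so E′ = E + 2E = 3E = 72.
Each original face survives and each original vertex becomes one new face: F′ = F + V = 26.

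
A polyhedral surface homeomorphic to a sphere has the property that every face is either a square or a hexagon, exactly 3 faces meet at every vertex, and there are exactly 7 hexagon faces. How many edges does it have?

33

Let x be the number of squares; then F = 7 + x.
Edge–face incidences: 2E = 6·7 + 4·x = 42 + 4x.
Every vertex has degree 3, so 3V = 2E.
Euler: V − E + F = 2 ⇒ (2E)/3 − E + (7 + x) = 2.
Multiply by 6: 2·(2E) − 3·(2E) + 6·(7 + x) = 12, i.e. 42 + 6x − (42 + 4x) = 12.
Collecting terms: 2x = 12, so x = 6.
Then 2E = 42 + 4·6 = 66, so E = 33, V = 2E/3 = 22, F = 7 + 6 = 13.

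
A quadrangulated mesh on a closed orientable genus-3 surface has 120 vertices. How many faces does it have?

χ = 2 − 2·3 = -4, and every face is a square so 4F = 2E.
V − E + F = -4 with E = 4F/2 gives 120 − (4/2 − 1)·F = -4, so F = 124 and E = 248.

124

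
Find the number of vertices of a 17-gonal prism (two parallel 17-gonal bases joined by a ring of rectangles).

A prism on an n-gon has two n-gon bases and n rectangular sides: V = 2·17 = 34, E = 3·17 = 51, F = 17 + 2 = 19.
Check: V − E + F = 34 − 51 + 19 = 2.

34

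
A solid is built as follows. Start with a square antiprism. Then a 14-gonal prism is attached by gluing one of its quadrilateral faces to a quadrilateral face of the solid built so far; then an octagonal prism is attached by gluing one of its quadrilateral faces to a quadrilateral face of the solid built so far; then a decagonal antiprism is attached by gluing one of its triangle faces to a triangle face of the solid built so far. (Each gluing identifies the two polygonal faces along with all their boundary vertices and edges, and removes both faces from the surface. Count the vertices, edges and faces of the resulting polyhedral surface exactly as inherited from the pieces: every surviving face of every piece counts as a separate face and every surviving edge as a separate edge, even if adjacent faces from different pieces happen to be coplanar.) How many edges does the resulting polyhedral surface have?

A square antiprism: V=8, E=16, F=10.
Attach a 14-gonal prism (V=28, E=42, F=16) along a 4-gon: merge 4 vertices and 4 edges, delete both glued faces → V=32, E=54, F=24.
Attach an octagonal prism (V=16, E=24, F=10) along a 4-gon: merge 4 vertices and 4 edges, delete both glued faces → V=44, E=74, F=32.
Attach a decagonal antiprism (V=20, E=40, F=22) along a 3-gon: merge 3 vertices and 3 edges, delete both glued faces → V=61, E=111, F=52.
Check: V − E + F = 61 − 111 + 52 = 2.

111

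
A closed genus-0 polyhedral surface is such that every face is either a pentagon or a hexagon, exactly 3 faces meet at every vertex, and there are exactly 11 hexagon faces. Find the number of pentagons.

Let x be the number of pentagons; then F = 11 + x.
Edge–face incidences: 2E = 6·11 + 5·x = 66 + 5x.
Every vertex has degree 3, so 3V = 2E.
Euler: V − E + F = 2 ⇒ (2E)/3 − E + (11 + x) = 2.
Multiply by 6: 2·(2E) − 3·(2E) + 6·(11 + x) = 12, i.e. 66 + 6x − (66 + 5x) = 12.
Collecting terms: x = 12.
Then 2E = 66 + 5·12 = 126, so E = 63, V = 2E/3 = 42, F = 11 + 12 = 23.

12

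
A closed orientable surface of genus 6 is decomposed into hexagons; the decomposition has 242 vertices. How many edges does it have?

χ = 2 − 2·6 = -10, and every face is a hexagon so 6F = 2E.
V − E + F = -10 with E = 6F/2 gives 242 − (6/2 − 1)·F = -10, so F = 126 and E = 378.

378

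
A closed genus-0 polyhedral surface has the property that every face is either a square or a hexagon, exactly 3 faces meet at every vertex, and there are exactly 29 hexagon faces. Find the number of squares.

Let x be the number of squares; then F = 29 + x.
Edge–face incidences: 2E = 6·29 + 4·x = 174 + 4x.
Every vertex has degree 3, so 3V = 2E.
Euler: V − E + F = 2 ⇒ (2E)/3 − E + (29 + x) = 2.
Multiply by 6: 2·(2E) − 3·(2E) + 6·(29 + x) = 12, i.e. 174 + 6x − (174 + 4x) = 12.
Collecting terms: 2x = 12, so x = 6.
Then 2E = 174 + 4·6 = 198, so E = 99, V = 2E/3 = 66, F = 29 + 6 = 35.

6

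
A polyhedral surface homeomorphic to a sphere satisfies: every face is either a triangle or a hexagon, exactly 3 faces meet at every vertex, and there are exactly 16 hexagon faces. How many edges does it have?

Let x be the number of triangles; then F = 16 + x.
Edge–face incidences: 2E = 6·16 + 3·x = 96 + 3x.
Every vertex has degree 3, so 3V = 2E.
Euler: V − E + F = 2 ⇒ (2E)/3 − E + (16 + x) = 2.
Multiply by 6: 2·(2E) − 3·(2E) + 6·(16 + x) = 12, i.e. 96 + 6x − (96 + 3x) = 12.
Collecting terms: 3x = 12, so x = 4.
Then 2E = 96 + 3·4 = 108, so E = 54, V = 2E/3 = 36, F = 16 + 4 = 20.

54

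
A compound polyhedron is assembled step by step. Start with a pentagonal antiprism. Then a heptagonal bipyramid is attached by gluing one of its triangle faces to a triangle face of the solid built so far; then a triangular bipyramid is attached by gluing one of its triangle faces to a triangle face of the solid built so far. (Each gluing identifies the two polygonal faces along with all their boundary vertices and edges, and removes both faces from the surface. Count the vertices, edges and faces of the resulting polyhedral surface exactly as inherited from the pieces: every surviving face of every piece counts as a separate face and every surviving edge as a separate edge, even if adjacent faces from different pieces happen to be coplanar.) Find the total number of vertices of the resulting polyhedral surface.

18

A pentagonal antiprism: V=10, E=20, F=12.
Attach a heptagonal bipyramid (V=9, E=21, F=14) along a 3-gon: merge 3 vertices and 3 edges, delete both glued faces → V=16, E=38, F=24.
Attach a triangular bipyramid (V=5, E=9, F=6) along a 3-gon: merge 3 vertices and 3 edges, delete both glued faces → V=18, E=44, F=28.
Check: V − E + F = 18 − 44 + 28 = 2.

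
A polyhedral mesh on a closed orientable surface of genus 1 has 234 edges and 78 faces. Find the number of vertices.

156

For a closed orientable surface of genus 1, χ = 2 − 2·1 = 0.
V = 0 + E − F = 0 + 234 − 78 = 156.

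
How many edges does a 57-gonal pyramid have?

114

A pyramid on an n-gon base has one n-gon and n triangles: V = 57 + 1 = 58, E = 2·57 = 114, F = 57 + 1 = 58.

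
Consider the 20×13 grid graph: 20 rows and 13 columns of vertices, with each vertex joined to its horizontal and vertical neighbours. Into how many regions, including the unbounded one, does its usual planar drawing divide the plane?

The grid has V = 20·13 = 260 vertices and E = 20·12 + 13·19 = 487 edges.
F = 2 − V + E = 2 − 260 + 487 = 229.

229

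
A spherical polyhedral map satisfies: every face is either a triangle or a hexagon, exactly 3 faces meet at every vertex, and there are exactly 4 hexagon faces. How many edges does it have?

Let x be the number of triangles; then F = 4 + x.
Edge–face incidences: 2E = 6·4 + 3·x = 24 + 3x.
Every vertex has degree 3, so 3V = 2E.
Euler: V − E + F = 2 ⇒ (2E)/3 − E + (4 + x) = 2.
Multiply by 6: 2·(2E) − 3·(2E) + 6·(4 + x) = 12, i.e. 24 + 6x − (24 + 3x) = 12.
Collecting terms: 3x = 12, so x = 4.
Then 2E = 24 + 3·4 = 36, so E = 18, V = 2E/3 = 12, F = 4 + 4 = 8.

18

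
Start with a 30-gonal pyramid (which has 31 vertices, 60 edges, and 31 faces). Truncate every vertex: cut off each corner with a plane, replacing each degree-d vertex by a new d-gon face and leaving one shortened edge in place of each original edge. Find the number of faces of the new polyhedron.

62

Truncation replaces each original edge-end by a new vertex, so V′ = 2E = 120.
Each original edge survives, and each old vertex of degree d contributes d new edges; summing degrees gives Σd = 2E, so E′ = E + 2E = 3E = 180.
Each original face survives and each original vertex becomes one new face: F′ = F + V = 62.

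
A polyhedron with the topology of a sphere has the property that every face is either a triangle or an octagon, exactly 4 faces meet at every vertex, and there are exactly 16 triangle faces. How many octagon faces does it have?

2

Let x be the number of octagons; then F = 16 + x.
Edge–face incidences: 2E = 3·16 + 8·x = 48 + 8x.
Every vertex has degree 4, so 4V = 2E.
Euler: V − E + F = 2 ⇒ (2E)/4 − E + (16 + x) = 2.
Multiply by 8: 2·(2E) − 4·(2E) + 8·(16 + x) = 16, i.e. 128 + 8x − 2·(48 + 8x) = 16.
Collecting terms: −8x + 32 = 16, so −8x = −16, so x = 2.
Then 2E = 48 + 8·2 = 64, so E = 32, V = 2E/4 = 16, F = 16 + 2 = 18.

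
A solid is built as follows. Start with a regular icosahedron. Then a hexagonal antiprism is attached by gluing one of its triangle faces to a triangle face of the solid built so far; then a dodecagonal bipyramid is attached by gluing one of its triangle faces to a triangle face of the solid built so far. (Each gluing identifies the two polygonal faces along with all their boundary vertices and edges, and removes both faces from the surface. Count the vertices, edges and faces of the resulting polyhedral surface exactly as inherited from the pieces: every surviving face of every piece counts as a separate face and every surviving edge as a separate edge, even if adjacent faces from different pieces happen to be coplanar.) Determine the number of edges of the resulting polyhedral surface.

A regular icosahedron: V=12, E=30, F=20.
Attach a hexagonal antiprism (V=12, E=24, F=14) along a 3-gon: merge 3 vertices and 3 edges, delete both glued faces → V=21, E=51, F=32.
Attach a dodecagonal bipyramid (V=14, E=36, F=24) along a 3-gon: merge 3 vertices and 3 edges, delete both glued faces → V=32, E=84, F=54.
Check: V − E + F = 32 − 84 + 54 = 2.

84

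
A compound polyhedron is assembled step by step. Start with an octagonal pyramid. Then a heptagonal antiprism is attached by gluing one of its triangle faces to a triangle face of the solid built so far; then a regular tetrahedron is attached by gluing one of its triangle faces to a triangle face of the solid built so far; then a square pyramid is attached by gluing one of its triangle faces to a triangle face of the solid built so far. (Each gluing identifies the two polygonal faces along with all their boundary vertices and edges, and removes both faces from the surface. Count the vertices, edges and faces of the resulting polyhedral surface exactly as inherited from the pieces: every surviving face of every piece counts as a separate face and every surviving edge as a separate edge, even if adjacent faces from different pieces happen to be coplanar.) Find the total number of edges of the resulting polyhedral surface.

49

An octagonal pyramid: V=9, E=16, F=9.
Attach a heptagonal antiprism (V=14, E=28, F=16) along a 3-gon: merge 3 vertices and 3 edges, delete both glued faces → V=20, E=41, F=23.
Attach a regular tetrahedron (V=4, E=6, F=4) along a 3-gon: merge 3 vertices and 3 edges, delete both glued faces → V=21, E=44, F=25.
Attach a square pyramid (V=5, E=8, F=5) along a 3-gon: merge 3 vertices and 3 edges, delete both glued faces → V=23, E=49, F=28.
Check: V − E + F = 23 − 49 + 28 = 2.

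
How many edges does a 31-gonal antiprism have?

An antiprism on an n-gon has two n-gon caps and 2n triangles: V = 2·31 = 62, E = 4·31 = 124, F = 2·31 + 2 = 64.

124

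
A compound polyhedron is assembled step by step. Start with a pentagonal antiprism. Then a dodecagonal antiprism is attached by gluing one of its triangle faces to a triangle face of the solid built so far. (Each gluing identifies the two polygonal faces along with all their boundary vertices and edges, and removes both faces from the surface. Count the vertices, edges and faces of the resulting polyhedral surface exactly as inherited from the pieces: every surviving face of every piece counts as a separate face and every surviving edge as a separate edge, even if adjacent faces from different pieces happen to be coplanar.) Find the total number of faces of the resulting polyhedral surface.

A pentagonal antiprism: V=10, E=20, F=12.
Attach a dodecagonal antiprism (V=24, E=48, F=26) along a 3-gon: merge 3 vertices and 3 edges, delete both glued faces → V=31, E=65, F=36.
Check: V − E + F = 31 − 65 + 36 = 2.

36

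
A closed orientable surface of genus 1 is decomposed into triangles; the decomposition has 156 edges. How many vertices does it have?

52

χ = 2 − 2·1 = 0, and every face is a triangle so 3F = 2E.
F = 2E/3 = 104. Then V = 0 + E − F = 0 + 156 − 104 = 52.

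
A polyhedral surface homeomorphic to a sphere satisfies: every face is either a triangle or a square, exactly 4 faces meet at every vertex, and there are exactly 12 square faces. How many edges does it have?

Let x be the number of triangles; then F = 12 + x.
Edge–face incidences: 2E = 4·12 + 3·x = 48 + 3x.
Every vertex has degree 4, so 4V = 2E.
Euler: V − E + F = 2 ⇒ (2E)/4 − E + (12 + x) = 2.
Multiply by 8: 2·(2E) − 4·(2E) + 8·(12 + x) = 16, i.e. 96 + 8x − 2·(48 + 3x) = 16.
Collecting terms: 2x = 16, so x = 8.
Then 2E = 48 + 3·8 = 72, so E = 36, V = 2E/4 = 18, F = 12 + 8 = 20.

36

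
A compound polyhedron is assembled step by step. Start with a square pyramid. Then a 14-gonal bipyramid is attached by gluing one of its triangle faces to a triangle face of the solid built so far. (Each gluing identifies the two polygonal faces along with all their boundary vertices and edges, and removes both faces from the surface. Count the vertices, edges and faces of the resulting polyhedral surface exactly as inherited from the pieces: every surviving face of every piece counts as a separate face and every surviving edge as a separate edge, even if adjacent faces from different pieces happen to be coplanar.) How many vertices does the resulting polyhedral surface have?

A square pyramid: V=5, E=8, F=5.
Attach a 14-gonal bipyramid (V=16, E=42, F=28) along a 3-gon: merge 3 vertices and 3 edges, delete both glued faces → V=18, E=47, F=31.
Check: V − E + F = 18 − 47 + 31 = 2.

18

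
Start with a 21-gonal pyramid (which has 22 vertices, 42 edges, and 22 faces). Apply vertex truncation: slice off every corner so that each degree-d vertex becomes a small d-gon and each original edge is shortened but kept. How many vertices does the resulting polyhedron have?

84

Truncation replaces each original edge-end by a new vertex, so V′ = 2E = 84.
Each original edge survives, and each old vertex of degree d contributes d new edges; summing degrees gives Σd = 2E, so E′ = E + 2E = 3E = 126.
Each original face survives and each original vertex becomes one new face: F′ = F + V = 44.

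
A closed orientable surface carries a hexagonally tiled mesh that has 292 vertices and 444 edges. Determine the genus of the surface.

Every face is a hexagon and each edge borders two faces, so 6F = 2·444, giving F = 148.
χ = V − E + F = 292 − 444 + 148 = -4.
For a closed orientable surface χ = 2 − 2g, so g = (2 − (-4))/2 = 3.

3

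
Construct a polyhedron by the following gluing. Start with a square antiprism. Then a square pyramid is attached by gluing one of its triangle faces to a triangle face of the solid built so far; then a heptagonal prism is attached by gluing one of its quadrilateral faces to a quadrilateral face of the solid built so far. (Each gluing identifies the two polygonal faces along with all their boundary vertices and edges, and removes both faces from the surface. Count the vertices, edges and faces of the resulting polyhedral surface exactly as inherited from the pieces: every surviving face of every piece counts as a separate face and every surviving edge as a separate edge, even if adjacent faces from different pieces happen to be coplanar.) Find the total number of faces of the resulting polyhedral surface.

A square antiprism: V=8, E=16, F=10.
Attach a square pyramid (V=5, E=8, F=5) along a 3-gon: merge 3 vertices and 3 edges, delete both glued faces → V=10, E=21, F=13.
Attach a heptagonal prism (V=14, E=21, F=9) along a 4-gon: merge 4 vertices and 4 edges, delete both glued faces → V=20, E=38, F=20.
Check: V − E + F = 20 − 38 + 20 = 2.

20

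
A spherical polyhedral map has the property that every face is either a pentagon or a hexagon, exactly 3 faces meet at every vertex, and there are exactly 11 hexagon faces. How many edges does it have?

Let x be the number of pentagons; then F = 11 + x.
Edge–face incidences: 2E = 6·11 + 5·x = 66 + 5x.
Every vertex has degree 3, so 3V = 2E.
Euler: V − E + F = 2 ⇒ (2E)/3 − E + (11 + x) = 2.
Multiply by 6: 2·(2E) − 3·(2E) + 6·(11 + x) = 12, i.e. 66 + 6x − (66 + 5x) = 12.
Collecting terms: x = 12.
Then 2E = 66 + 5·12 = 126, so E = 63, V = 2E/3 = 42, F = 11 + 12 = 23.

63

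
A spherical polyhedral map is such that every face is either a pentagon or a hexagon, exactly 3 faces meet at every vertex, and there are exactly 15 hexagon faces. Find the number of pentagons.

Let x be the number of pentagons; then F = 15 + x.
Edge–face incidences: 2E = 6·15 + 5·x = 90 + 5x.
Every vertex has degree 3, so 3V = 2E.
Euler: V − E + F = 2 ⇒ (2E)/3 − E + (15 + x) = 2.
Multiply by 6: 2·(2E) − 3·(2E) + 6·(15 + x) = 12, i.e. 90 + 6x − (90 + 5x) = 12.
Collecting terms: x = 12.
Then 2E = 90 + 5·12 = 150, so E = 75, V = 2E/3 = 50, F = 15 + 12 = 27.

12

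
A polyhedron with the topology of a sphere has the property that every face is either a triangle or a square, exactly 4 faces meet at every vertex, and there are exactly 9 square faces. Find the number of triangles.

8

Let x be the number of triangles; then F = 9 + x.
Edge–face incidences: 2E = 4·9 + 3·x = 36 + 3x.
Every vertex has degree 4, so 4V = 2E.
Euler: V − E + F = 2 ⇒ (2E)/4 − E + (9 + x) = 2.
Multiply by 8: 2·(2E) − 4·(2E) + 8·(9 + x) = 16, i.e. 72 + 8x − 2·(36 + 3x) = 16.
Collecting terms: 2x = 16, so x = 8.
Then 2E = 36 + 3·8 = 60, so E = 30, V = 2E/4 = 15, F = 9 + 8 = 17.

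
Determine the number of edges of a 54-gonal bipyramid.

162

A bipyramid over an n-gon has 2n triangular faces and n + 2 vertices: V = 54 + 2 = 56, E = 3·54 = 162, F = 2·54 = 108.
Check: V − E + F = 56 − 162 + 108 = 2.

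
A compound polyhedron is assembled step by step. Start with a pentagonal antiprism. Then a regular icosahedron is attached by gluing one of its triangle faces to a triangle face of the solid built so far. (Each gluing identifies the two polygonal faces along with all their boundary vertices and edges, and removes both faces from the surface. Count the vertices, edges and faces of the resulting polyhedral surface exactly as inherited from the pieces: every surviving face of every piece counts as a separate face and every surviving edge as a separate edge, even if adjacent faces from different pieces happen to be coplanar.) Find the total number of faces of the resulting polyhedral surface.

A pentagonal antiprism: V=10, E=20, F=12.
Attach a regular icosahedron (V=12, E=30, F=20) along a 3-gon: merge 3 vertices and 3 edges, delete both glued faces → V=19, E=47, F=30.
Check: V − E + F = 19 − 47 + 30 = 2.

30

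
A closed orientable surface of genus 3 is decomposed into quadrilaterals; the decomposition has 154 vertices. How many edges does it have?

χ = 2 − 2·3 = -4, and every face is a square so 4F = 2E.
V − E + F = -4 with E = 4F/2 gives 154 − (4/2 − 1)·F = -4, so F = 158 and E = 316.

316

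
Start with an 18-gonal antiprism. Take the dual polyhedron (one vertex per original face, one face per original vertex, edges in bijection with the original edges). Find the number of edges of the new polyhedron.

The base solid has V = 36, E = 72, F = 38.
The dual swaps V and F and preserves E: V′ = F = 38, E′ = E = 72, F′ = V = 36.

72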